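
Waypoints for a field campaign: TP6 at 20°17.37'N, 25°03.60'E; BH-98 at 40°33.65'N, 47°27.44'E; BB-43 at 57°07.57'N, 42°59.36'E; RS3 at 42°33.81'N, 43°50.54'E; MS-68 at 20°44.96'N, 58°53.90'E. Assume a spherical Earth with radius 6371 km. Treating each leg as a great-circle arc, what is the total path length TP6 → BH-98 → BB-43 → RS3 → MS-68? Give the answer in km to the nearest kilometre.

9388 km

TP6: φ = +20.28950°, λ = +25.06000°
BH-98: φ = +40.56083°, λ = +47.45733°
BB-43: φ = +57.12617°, λ = +42.98933°
RS3: φ = +42.56350°, λ = +43.84233°
MS-68: φ = +20.74933°, λ = +58.89833°
TP6→BH-98: c = 0.485786 rad, d = 3094.94 km
BH-98→BB-43: c = 0.293483 rad, d = 1869.78 km
BB-43→RS3: c = 0.254343 rad, d = 1620.42 km
RS3→MS-68: c = 0.440002 rad, d = 2803.26 km
Total = 3094.94 + 1869.78 + 1620.42 + 2803.26 = 9388.40 km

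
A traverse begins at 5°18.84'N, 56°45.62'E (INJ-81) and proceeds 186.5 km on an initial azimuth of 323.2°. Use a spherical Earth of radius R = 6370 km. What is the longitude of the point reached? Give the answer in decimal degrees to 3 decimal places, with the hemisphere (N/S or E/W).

INJ-81: φ = +5.31400°, λ = +56.76033°
δ = d/R = 186.5/6370 = 0.029278 rad
φ₂ = arcsin(sin φ₁ cos δ + cos φ₁ sin δ cos θ)
   = arcsin(0.09261·0.99957 + 0.99570·0.02927·0.80073) = 6.65633°
λ₂ = λ₁ + atan2(sin θ sin δ cos φ₁, cos δ − sin φ₁ sin φ₂) = 55.74874°

55.749°E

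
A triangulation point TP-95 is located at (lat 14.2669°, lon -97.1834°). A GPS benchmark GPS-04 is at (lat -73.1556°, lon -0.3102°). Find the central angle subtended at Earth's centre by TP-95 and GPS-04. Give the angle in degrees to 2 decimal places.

105.63°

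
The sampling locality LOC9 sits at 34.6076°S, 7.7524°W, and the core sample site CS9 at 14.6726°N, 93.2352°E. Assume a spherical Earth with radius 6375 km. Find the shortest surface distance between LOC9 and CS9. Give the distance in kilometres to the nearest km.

11927 km

Δφ = 49.2802°,  Δλ = 100.9876°
a = sin²(Δφ/2) + cos φ₁ cos φ₂ sin²(Δλ/2) = 0.647808
c = 2·arcsin(√a) = 1.870897 rad = 107.1945°
d = R·c = 6375 × 1.870897 = 11927.0 km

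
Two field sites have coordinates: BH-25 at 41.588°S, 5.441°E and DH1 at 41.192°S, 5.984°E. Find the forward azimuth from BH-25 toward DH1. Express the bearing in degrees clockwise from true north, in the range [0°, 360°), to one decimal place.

Δλ = 0.5430°
y = sin Δλ · cos φ₂ = 0.007132
x = cos φ₁ sin φ₂ − sin φ₁ cos φ₂ cos Δλ = 0.006889
θ = atan2(y, x) = 45.9908° → 45.9908° (mod 360°)

46.0°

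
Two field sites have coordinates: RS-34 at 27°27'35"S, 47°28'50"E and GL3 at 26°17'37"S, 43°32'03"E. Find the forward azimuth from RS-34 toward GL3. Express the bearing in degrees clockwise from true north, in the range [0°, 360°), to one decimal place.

RS-34: φ = -27.45972°, λ = +47.48056°
GL3: φ = -26.29361°, λ = +43.53417°
Δλ = -3.9464°
y = sin Δλ · cos φ₂ = -0.061702
x = cos φ₁ sin φ₂ − sin φ₁ cos φ₂ cos Δλ = 0.019371
θ = atan2(y, x) = -72.5708° → 287.4292° (mod 360°)

287.4°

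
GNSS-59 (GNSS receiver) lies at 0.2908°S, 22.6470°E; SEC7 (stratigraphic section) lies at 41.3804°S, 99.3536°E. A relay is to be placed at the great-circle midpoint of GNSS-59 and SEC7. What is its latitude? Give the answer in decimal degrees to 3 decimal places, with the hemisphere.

Bx = cos φ₂ cos Δλ = 0.172531,  By = cos φ₂ sin Δλ = 0.730232
φₘ = atan2(sin φ₁ + sin φ₂, √((cos φ₁ + Bx)² + By²)) = -25.74537°
λₘ = λ₁ + atan2(By, cos φ₁ + Bx) = 54.56123°

25.745°S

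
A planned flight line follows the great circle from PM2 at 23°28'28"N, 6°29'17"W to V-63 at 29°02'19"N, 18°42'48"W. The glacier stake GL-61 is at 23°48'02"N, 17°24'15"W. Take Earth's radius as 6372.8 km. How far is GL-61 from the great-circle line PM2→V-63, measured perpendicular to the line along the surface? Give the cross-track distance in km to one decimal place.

476.5 km

PM2: φ = +23.47444°, λ = -6.48806°
V-63: φ = +29.03861°, λ = -18.71333°
GL-61: φ = +23.80056°, λ = -17.40417°
δ₁₃ = central angle PM2→GL-61 = 0.174587 rad  (haversine)
θ₁₃ = bearing PM2→GL-61 = 274.056°,  θ₁₂ = bearing PM2→V-63 = 299.526°
dₓₜ = R·arcsin(sin δ₁₃ · sin(θ₁₃ − θ₁₂)) = 6372.8·arcsin(0.17370·sin(-25.470°)) = -476.488 km
|dₓₜ| = 476.488 km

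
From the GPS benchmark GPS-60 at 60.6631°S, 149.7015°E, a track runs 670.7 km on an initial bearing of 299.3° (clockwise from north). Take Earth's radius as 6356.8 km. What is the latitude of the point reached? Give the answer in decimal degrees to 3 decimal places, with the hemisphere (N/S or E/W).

57.315°S

δ = d/R = 670.7/6356.8 = 0.105509 rad
φ₂ = arcsin(sin φ₁ cos δ + cos φ₁ sin δ cos θ)
   = arcsin(-0.87175·0.99444 + 0.48994·0.10531·0.48938) = -57.31532°
λ₂ = λ₁ + atan2(sin θ sin δ cos φ₁, cos δ − sin φ₁ sin φ₂) = 139.90959°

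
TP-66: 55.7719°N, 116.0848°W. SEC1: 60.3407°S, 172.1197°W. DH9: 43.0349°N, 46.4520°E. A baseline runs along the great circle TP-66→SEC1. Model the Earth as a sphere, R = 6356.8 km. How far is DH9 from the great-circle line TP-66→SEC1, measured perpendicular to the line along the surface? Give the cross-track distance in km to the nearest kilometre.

δ₁₃ = central angle TP-66→DH9 = 1.397883 rad  (haversine)
θ₁₃ = bearing TP-66→DH9 = 12.866°,  θ₁₂ = bearing TP-66→SEC1 = 209.774°
dₓₜ = R·arcsin(sin δ₁₃ · sin(θ₁₃ − θ₁₂)) = 6356.8·arcsin(0.98509·sin(-196.908°)) = 1847.103 km
|dₓₜ| = 1847.103 km

1847 km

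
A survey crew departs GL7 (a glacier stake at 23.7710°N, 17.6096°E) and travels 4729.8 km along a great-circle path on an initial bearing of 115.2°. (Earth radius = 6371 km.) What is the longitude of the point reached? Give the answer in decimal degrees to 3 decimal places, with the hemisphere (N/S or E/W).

55.348°E

δ = d/R = 4729.8/6371 = 0.742395 rad
φ₂ = arcsin(sin φ₁ cos δ + cos φ₁ sin δ cos θ)
   = arcsin(0.40308·0.73685 + 0.91516·0.67605·-0.42578) = 1.92445°
λ₂ = λ₁ + atan2(sin θ sin δ cos φ₁, cos δ − sin φ₁ sin φ₂) = 55.34805°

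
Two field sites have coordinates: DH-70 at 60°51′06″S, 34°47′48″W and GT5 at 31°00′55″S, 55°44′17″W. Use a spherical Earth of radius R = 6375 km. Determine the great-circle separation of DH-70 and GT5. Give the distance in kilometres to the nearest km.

3658 km

DH-70: φ = -60.85167°, λ = -34.79667°
GT5: φ = -31.01528°, λ = -55.73806°
Δφ = 29.8364°,  Δλ = -20.9414°
a = sin²(Δφ/2) + cos φ₁ cos φ₂ sin²(Δλ/2) = 0.080062
c = 2·arcsin(√a) = 0.573741 rad = 32.8729°
d = R·c = 6375 × 0.573741 = 3657.6 km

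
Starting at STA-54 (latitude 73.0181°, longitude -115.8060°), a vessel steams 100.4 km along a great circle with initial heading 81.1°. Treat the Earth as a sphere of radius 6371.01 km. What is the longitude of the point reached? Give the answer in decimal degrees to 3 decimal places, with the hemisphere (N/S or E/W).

112.730°W

δ = d/R = 100.4/6371.01 = 0.015759 rad
φ₂ = arcsin(sin φ₁ cos δ + cos φ₁ sin δ cos θ)
   = arcsin(0.95640·0.99988 + 0.29207·0.01576·0.15471) = 73.13488°
λ₂ = λ₁ + atan2(sin θ sin δ cos φ₁, cos δ − sin φ₁ sin φ₂) = -112.72990°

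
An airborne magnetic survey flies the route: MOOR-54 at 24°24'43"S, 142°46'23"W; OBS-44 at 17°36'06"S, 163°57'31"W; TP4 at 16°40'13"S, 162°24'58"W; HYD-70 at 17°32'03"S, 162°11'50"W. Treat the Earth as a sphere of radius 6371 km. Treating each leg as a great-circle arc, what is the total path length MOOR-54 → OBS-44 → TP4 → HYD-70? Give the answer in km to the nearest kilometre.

2615 km

MOOR-54: φ = -24.41194°, λ = -142.77306°
OBS-44: φ = -17.60167°, λ = -163.95861°
TP4: φ = -16.67028°, λ = -162.41611°
HYD-70: φ = -17.53417°, λ = -162.19722°
MOOR-54→OBS-44: c = 0.364554 rad, d = 2322.58 km
OBS-44→TP4: c = 0.030432 rad, d = 193.88 km
TP4→HYD-70: c = 0.015514 rad, d = 98.84 km
Total = 2322.58 + 193.88 + 98.84 = 2615.29 km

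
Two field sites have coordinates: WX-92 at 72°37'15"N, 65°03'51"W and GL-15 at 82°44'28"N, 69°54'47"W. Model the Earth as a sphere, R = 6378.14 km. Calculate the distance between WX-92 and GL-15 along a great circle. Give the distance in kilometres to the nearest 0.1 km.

WX-92: φ = +72.62083°, λ = -65.06417°
GL-15: φ = +82.74111°, λ = -69.91306°
Δφ = 10.1203°,  Δλ = -4.8489°
a = sin²(Δφ/2) + cos φ₁ cos φ₂ sin²(Δλ/2) = 0.007847
c = 2·arcsin(√a) = 0.177399 rad = 10.1642°
d = R·c = 6378.14 × 0.177399 = 1131.5 km

1131.5 km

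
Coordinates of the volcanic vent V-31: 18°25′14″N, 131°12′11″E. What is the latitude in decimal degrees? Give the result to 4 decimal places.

18.4206°N

18° + 25′/60 + 14″/3600 = 18 + 0.41667 + 0.00389 = 18.4206°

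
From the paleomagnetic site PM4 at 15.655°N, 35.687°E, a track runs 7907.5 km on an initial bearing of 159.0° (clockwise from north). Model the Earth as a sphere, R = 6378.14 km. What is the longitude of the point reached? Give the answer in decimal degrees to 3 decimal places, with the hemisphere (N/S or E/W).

δ = d/R = 7907.5/6378.14 = 1.239782 rad
φ₂ = arcsin(sin φ₁ cos δ + cos φ₁ sin δ cos θ)
   = arcsin(0.26984·0.32500 + 0.96290·0.94571·-0.93358) = -49.68039°
λ₂ = λ₁ + atan2(sin θ sin δ cos φ₁, cos δ − sin φ₁ sin φ₂) = 67.27325°

67.273°E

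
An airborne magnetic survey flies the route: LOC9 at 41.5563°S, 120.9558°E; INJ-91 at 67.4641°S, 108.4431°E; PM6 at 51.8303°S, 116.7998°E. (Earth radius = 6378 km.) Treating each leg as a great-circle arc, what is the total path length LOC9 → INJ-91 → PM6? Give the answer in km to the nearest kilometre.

LOC9→INJ-91: c = 0.467525 rad, d = 2981.88 km
INJ-91→PM6: c = 0.282043 rad, d = 1798.87 km
Total = 2981.88 + 1798.87 = 4780.74 km

4781 km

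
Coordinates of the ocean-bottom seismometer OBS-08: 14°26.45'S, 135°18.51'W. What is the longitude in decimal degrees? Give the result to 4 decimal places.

135° + 18.51′/60 = 135 + 0.30850 = 135.3085°

135.3085°W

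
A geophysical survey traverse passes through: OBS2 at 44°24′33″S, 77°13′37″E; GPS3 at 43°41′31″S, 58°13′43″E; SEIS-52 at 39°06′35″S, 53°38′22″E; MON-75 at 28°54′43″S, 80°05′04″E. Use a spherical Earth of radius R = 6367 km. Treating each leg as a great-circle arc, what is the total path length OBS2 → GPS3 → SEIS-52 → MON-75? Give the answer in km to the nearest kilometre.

OBS2: φ = -44.40917°, λ = +77.22694°
GPS3: φ = -43.69194°, λ = +58.22861°
SEIS-52: φ = -39.10972°, λ = +53.63944°
MON-75: φ = -28.91194°, λ = +80.08444°
OBS2→GPS3: c = 0.238111 rad, d = 1516.05 km
GPS3→SEIS-52: c = 0.099992 rad, d = 636.65 km
SEIS-52→MON-75: c = 0.419901 rad, d = 2673.51 km
Total = 1516.05 + 636.65 + 2673.51 = 4826.21 km

4826 km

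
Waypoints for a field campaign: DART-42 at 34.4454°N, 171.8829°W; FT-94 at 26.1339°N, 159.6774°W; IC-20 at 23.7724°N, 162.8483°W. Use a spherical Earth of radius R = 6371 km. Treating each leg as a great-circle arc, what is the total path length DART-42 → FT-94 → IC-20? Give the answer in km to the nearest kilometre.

DART-42→FT-94: c = 0.233936 rad, d = 1490.41 km
FT-94→IC-20: c = 0.064929 rad, d = 413.66 km
Total = 1490.41 + 413.66 = 1904.07 km

1904 km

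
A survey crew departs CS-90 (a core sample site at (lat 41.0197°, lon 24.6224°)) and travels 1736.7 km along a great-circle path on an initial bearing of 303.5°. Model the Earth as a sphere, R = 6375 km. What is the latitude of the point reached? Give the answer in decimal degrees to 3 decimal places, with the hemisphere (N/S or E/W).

48.087°N

δ = d/R = 1736.7/6375 = 0.272424 rad
φ₂ = arcsin(sin φ₁ cos δ + cos φ₁ sin δ cos θ)
   = arcsin(0.65632·0.96312 + 0.75448·0.26907·0.55194) = 48.08710°
λ₂ = λ₁ + atan2(sin θ sin δ cos φ₁, cos δ − sin φ₁ sin φ₂) = 4.99609°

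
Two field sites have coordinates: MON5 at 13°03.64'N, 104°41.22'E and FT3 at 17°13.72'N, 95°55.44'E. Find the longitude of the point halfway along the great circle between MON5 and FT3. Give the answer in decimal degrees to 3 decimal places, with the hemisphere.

100.349°E

MON5: φ = +13.06067°, λ = +104.68700°
FT3: φ = +17.22867°, λ = +95.92400°
Bx = cos φ₂ cos Δλ = 0.943981,  By = cos φ₂ sin Δλ = -0.145512
φₘ = atan2(sin φ₁ + sin φ₂, √((cos φ₁ + Bx)² + By²)) = 15.18701°
λₘ = λ₁ + atan2(By, cos φ₁ + Bx) = 100.34874°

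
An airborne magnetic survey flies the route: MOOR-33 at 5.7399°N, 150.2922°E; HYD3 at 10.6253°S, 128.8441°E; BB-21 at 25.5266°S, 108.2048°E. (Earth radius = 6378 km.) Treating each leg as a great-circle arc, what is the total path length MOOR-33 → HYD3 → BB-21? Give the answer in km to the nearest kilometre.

5730 km

MOOR-33→HYD3: c = 0.469570 rad, d = 2994.92 km
HYD3→BB-21: c = 0.428846 rad, d = 2735.18 km
Total = 2994.92 + 2735.18 = 5730.09 km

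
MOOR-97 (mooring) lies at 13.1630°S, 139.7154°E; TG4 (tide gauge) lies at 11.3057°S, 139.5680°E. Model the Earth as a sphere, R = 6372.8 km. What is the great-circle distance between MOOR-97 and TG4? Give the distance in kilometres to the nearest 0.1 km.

Δφ = 1.8573°,  Δλ = -0.1474°
a = sin²(Δφ/2) + cos φ₁ cos φ₂ sin²(Δλ/2) = 0.000264
c = 2·arcsin(√a) = 0.032513 rad = 1.8629°
d = R·c = 6372.8 × 0.032513 = 207.2 km

207.2 km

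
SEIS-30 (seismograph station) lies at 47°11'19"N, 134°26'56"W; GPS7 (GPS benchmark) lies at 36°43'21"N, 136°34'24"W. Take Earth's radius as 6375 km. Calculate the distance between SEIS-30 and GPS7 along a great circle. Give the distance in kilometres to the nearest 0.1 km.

1177.6 km

SEIS-30: φ = +47.18861°, λ = -134.44889°
GPS7: φ = +36.72250°, λ = -136.57333°
Δφ = -10.4661°,  Δλ = -2.1244°
a = sin²(Δφ/2) + cos φ₁ cos φ₂ sin²(Δλ/2) = 0.008506
c = 2·arcsin(√a) = 0.184718 rad = 10.5836°
d = R·c = 6375 × 0.184718 = 1177.6 km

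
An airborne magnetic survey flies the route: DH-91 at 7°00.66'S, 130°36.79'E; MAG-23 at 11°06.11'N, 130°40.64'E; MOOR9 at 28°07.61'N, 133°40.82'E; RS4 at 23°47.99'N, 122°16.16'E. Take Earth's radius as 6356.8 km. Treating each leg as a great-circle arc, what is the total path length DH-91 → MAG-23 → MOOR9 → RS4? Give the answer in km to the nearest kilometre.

DH-91: φ = -7.01100°, λ = +130.61317°
MAG-23: φ = +11.10183°, λ = +130.67733°
MOOR9: φ = +28.12683°, λ = +133.68033°
RS4: φ = +23.79983°, λ = +122.26933°
DH-91→MAG-23: c = 0.316131 rad, d = 2009.58 km
MAG-23→MOOR9: c = 0.301175 rad, d = 1914.51 km
MOOR9→RS4: c = 0.194214 rad, d = 1234.58 km
Total = 2009.58 + 1914.51 + 1234.58 = 5158.66 km

5159 km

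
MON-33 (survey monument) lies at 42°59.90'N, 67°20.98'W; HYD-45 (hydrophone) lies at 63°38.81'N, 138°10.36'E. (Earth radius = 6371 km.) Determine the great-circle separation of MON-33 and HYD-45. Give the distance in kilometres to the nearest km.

MON-33: φ = +42.99833°, λ = -67.34967°
HYD-45: φ = +63.64683°, λ = +138.17267°
Δφ = 20.6485°,  Δλ = -154.4777°
a = sin²(Δφ/2) + cos φ₁ cos φ₂ sin²(Δλ/2) = 0.340938
c = 2·arcsin(√a) = 1.247045 rad = 71.4504°
d = R·c = 6371 × 1.247045 = 7944.9 km

7945 km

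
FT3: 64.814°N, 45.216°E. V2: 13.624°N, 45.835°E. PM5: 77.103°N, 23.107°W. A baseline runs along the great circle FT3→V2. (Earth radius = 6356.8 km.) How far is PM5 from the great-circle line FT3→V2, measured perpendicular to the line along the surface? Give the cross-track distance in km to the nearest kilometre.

δ₁₃ = central angle FT3→PM5 = 0.409834 rad  (haversine)
θ₁₃ = bearing FT3→PM5 = 328.631°,  θ₁₂ = bearing FT3→V2 = 179.228°
dₓₜ = R·arcsin(sin δ₁₃ · sin(θ₁₃ − θ₁₂)) = 6356.8·arcsin(0.39846·sin(149.403°)) = 1298.240 km
|dₓₜ| = 1298.240 km

1298 km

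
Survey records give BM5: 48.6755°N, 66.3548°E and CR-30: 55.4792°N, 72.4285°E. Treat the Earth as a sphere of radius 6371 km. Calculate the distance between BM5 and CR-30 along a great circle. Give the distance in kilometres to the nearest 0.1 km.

862.2 km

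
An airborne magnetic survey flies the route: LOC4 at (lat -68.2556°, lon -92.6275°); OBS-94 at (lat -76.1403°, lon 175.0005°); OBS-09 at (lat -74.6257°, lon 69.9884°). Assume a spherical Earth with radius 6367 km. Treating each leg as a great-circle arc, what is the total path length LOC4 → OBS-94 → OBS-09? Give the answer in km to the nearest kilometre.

LOC4→OBS-94: c = 0.455299 rad, d = 2898.89 km
OBS-94→OBS-09: c = 0.403503 rad, d = 2569.10 km
Total = 2898.89 + 2569.10 = 5467.99 km

5468 km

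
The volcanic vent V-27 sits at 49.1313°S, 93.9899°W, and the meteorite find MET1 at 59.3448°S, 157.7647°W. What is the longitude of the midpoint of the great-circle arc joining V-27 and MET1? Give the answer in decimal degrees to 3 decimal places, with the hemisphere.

121.463°W

Bx = cos φ₂ cos Δλ = 0.225312,  By = cos φ₂ sin Δλ = -0.457386
φₘ = atan2(sin φ₁ + sin φ₂, √((cos φ₁ + Bx)² + By²)) = -58.47737°
λₘ = λ₁ + atan2(By, cos φ₁ + Bx) = -121.46299°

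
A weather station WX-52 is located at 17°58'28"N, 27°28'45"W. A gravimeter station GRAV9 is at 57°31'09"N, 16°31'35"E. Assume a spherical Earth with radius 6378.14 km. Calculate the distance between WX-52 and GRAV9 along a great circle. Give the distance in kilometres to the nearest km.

WX-52: φ = +17.97444°, λ = -27.47917°
GRAV9: φ = +57.51917°, λ = +16.52639°
Δφ = 39.5447°,  Δλ = 44.0056°
a = sin²(Δφ/2) + cos φ₁ cos φ₂ sin²(Δλ/2) = 0.186135
c = 2·arcsin(√a) = 0.892163 rad = 51.1172°
d = R·c = 6378.14 × 0.892163 = 5690.3 km

5690 km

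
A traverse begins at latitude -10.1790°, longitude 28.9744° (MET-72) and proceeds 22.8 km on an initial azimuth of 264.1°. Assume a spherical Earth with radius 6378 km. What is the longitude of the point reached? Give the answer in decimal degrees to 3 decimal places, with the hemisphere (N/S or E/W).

28.767°E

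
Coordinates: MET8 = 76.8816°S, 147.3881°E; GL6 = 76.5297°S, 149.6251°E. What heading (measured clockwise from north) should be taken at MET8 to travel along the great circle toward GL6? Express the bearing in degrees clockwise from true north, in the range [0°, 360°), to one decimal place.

Δλ = 2.2370°
y = sin Δλ · cos φ₂ = 0.009092
x = cos φ₁ sin φ₂ − sin φ₁ cos φ₂ cos Δλ = 0.005969
θ = atan2(y, x) = 56.7164° → 56.7164° (mod 360°)

56.7°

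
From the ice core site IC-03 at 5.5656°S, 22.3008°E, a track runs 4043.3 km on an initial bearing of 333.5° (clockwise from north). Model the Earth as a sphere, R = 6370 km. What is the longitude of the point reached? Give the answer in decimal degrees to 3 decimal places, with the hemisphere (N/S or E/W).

5.066°E

δ = d/R = 4043.3/6370 = 0.634741 rad
φ₂ = arcsin(sin φ₁ cos δ + cos φ₁ sin δ cos θ)
   = arcsin(-0.09699·0.80523 + 0.99529·0.59297·0.89493) = 26.74828°
λ₂ = λ₁ + atan2(sin θ sin δ cos φ₁, cos δ − sin φ₁ sin φ₂) = 5.06611°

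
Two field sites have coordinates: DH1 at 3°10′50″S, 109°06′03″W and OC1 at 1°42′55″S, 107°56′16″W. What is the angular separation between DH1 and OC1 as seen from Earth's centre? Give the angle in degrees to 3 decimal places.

DH1: φ = -3.18056°, λ = -109.10083°
OC1: φ = -1.71528°, λ = -107.93778°
Δφ = 1.4653°,  Δλ = 1.1631°
a = sin²(Δφ/2) + cos φ₁ cos φ₂ sin²(Δλ/2) = 0.000266
c = 2·arcsin(√a) = 0.032639 rad = 1.8701°

1.870°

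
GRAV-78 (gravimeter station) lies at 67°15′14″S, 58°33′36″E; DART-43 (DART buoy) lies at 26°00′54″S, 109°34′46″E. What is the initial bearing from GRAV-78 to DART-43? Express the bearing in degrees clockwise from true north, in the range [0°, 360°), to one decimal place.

GRAV-78: φ = -67.25389°, λ = +58.56000°
DART-43: φ = -26.01500°, λ = +109.57944°
Δλ = 51.0194°
y = sin Δλ · cos φ₂ = 0.698597
x = cos φ₁ sin φ₂ − sin φ₁ cos φ₂ cos Δλ = 0.351767
θ = atan2(y, x) = 63.2732° → 63.2732° (mod 360°)

63.3°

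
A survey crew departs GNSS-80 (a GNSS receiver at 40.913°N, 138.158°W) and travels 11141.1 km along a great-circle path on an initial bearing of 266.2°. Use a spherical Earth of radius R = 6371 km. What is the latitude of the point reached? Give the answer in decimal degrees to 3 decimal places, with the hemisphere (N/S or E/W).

9.509°S

δ = d/R = 11141.1/6371 = 1.748721 rad
φ₂ = arcsin(sin φ₁ cos δ + cos φ₁ sin δ cos θ)
   = arcsin(0.65491·-0.17699 + 0.75570·0.98421·-0.06627) = -9.50908°
λ₂ = λ₁ + atan2(sin θ sin δ cos φ₁, cos δ − sin φ₁ sin φ₂) = 126.54607°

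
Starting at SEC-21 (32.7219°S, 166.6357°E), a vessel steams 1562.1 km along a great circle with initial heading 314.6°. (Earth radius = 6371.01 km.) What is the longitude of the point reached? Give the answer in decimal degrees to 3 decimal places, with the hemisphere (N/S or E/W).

155.862°E

δ = d/R = 1562.1/6371.01 = 0.245189 rad
φ₂ = arcsin(sin φ₁ cos δ + cos φ₁ sin δ cos θ)
   = arcsin(-0.54056·0.97009 + 0.84130·0.24274·0.70215) = -22.39579°
λ₂ = λ₁ + atan2(sin θ sin δ cos φ₁, cos δ − sin φ₁ sin φ₂) = 155.86163°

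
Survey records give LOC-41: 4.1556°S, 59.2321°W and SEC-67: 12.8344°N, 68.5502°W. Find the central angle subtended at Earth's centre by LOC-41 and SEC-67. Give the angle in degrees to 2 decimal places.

19.35°

Δφ = 16.9900°,  Δλ = -9.3181°
a = sin²(Δφ/2) + cos φ₁ cos φ₂ sin²(Δλ/2) = 0.028238
c = 2·arcsin(√a) = 0.337686 rad = 19.3480°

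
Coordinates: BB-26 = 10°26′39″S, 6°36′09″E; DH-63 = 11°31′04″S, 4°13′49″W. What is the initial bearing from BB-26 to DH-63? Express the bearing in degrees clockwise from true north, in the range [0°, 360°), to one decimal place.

BB-26: φ = -10.44417°, λ = +6.60250°
DH-63: φ = -11.51778°, λ = -4.23028°
Δλ = -10.8328°
y = sin Δλ · cos φ₂ = -0.184159
x = cos φ₁ sin φ₂ − sin φ₁ cos φ₂ cos Δλ = -0.021902
θ = atan2(y, x) = -96.7824° → 263.2176° (mod 360°)

263.2°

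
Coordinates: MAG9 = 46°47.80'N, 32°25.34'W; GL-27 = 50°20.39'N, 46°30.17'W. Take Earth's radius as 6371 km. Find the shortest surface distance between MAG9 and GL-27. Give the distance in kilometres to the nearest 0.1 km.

1106.3 km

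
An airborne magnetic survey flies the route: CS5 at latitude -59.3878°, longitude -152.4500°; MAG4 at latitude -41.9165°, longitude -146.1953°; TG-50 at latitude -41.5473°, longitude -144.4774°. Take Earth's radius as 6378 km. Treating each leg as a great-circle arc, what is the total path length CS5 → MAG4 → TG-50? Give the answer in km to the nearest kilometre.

CS5→MAG4: c = 0.312357 rad, d = 1992.21 km
MAG4→TG-50: c = 0.023284 rad, d = 148.51 km
Total = 1992.21 + 148.51 = 2140.72 km

2141 km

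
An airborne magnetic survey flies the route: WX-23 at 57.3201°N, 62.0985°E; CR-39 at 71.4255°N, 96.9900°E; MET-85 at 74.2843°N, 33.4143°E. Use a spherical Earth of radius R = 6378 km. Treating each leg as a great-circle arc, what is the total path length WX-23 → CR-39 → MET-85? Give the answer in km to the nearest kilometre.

4248 km

WX-23→CR-39: c = 0.351286 rad, d = 2240.50 km
CR-39→MET-85: c = 0.314759 rad, d = 2007.53 km
Total = 2240.50 + 2007.53 = 4248.03 km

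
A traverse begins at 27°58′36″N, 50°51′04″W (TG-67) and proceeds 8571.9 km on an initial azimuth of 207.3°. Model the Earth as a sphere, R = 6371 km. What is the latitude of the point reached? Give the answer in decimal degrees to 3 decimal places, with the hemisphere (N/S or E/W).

TG-67: φ = +27.97667°, λ = -50.85111°
δ = d/R = 8571.9/6371 = 1.345456 rad
φ₂ = arcsin(sin φ₁ cos δ + cos φ₁ sin δ cos θ)
   = arcsin(0.46911·0.22344 + 0.88314·0.97472·-0.88862) = -41.30859°
λ₂ = λ₁ + atan2(sin θ sin δ cos φ₁, cos δ − sin φ₁ sin φ₂) = -87.37425°

41.309°S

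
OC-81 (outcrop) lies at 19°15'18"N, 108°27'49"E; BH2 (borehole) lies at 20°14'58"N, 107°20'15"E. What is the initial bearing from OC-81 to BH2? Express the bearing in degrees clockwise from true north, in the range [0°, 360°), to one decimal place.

313.4°

OC-81: φ = +19.25500°, λ = +108.46361°
BH2: φ = +20.24944°, λ = +107.33750°
Δλ = -1.1261°
y = sin Δλ · cos φ₂ = -0.018438
x = cos φ₁ sin φ₂ − sin φ₁ cos φ₂ cos Δλ = 0.017415
θ = atan2(y, x) = -46.6347° → 313.3653° (mod 360°)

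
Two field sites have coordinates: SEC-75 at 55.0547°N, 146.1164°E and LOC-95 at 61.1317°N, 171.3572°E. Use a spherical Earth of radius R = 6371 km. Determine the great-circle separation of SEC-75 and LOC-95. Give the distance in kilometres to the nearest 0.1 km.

Δφ = 6.0770°,  Δλ = 25.2408°
a = sin²(Δφ/2) + cos φ₁ cos φ₂ sin²(Δλ/2) = 0.016011
c = 2·arcsin(√a) = 0.253753 rad = 14.5390°
d = R·c = 6371 × 0.253753 = 1616.7 km

1616.7 km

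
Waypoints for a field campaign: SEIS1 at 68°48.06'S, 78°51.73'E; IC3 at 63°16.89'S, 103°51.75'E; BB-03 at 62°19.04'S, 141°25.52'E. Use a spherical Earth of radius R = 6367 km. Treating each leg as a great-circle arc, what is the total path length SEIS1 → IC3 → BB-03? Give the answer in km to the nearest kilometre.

3155 km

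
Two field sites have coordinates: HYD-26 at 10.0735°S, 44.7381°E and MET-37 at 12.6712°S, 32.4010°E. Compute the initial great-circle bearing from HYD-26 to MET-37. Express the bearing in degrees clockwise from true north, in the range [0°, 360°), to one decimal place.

Δλ = -12.3371°
y = sin Δλ · cos φ₂ = -0.208459
x = cos φ₁ sin φ₂ − sin φ₁ cos φ₂ cos Δλ = -0.049264
θ = atan2(y, x) = -103.2964° → 256.7036° (mod 360°)

256.7°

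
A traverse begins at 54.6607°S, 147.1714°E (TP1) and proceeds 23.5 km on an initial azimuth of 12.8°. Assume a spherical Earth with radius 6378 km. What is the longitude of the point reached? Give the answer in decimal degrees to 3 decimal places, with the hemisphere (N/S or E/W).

147.252°E

δ = d/R = 23.5/6378 = 0.003685 rad
φ₂ = arcsin(sin φ₁ cos δ + cos φ₁ sin δ cos θ)
   = arcsin(-0.81574·0.99999 + 0.57842·0.00368·0.97515) = -54.45481°
λ₂ = λ₁ + atan2(sin θ sin δ cos φ₁, cos δ − sin φ₁ sin φ₂) = 147.25185°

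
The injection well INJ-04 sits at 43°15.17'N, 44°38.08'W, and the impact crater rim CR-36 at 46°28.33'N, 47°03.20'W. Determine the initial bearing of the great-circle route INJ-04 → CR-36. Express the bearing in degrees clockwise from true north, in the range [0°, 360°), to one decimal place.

INJ-04: φ = +43.25283°, λ = -44.63467°
CR-36: φ = +46.47217°, λ = -47.05333°
Δλ = -2.4187°
y = sin Δλ · cos φ₂ = -0.029064
x = cos φ₁ sin φ₂ − sin φ₁ cos φ₂ cos Δλ = 0.056579
θ = atan2(y, x) = -27.1893° → 332.8107° (mod 360°)

332.8°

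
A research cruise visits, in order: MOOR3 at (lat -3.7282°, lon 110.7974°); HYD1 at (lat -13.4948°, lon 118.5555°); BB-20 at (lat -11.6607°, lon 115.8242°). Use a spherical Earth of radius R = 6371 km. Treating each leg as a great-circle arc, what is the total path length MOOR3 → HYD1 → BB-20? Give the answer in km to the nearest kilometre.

1740 km

MOOR3→HYD1: c = 0.216639 rad, d = 1380.21 km
HYD1→BB-20: c = 0.056473 rad, d = 359.79 km
Total = 1380.21 + 359.79 = 1740.00 km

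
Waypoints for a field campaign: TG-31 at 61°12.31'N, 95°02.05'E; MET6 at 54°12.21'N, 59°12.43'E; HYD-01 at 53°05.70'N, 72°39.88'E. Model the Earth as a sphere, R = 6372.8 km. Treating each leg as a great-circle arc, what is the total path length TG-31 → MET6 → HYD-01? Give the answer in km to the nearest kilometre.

3127 km

TG-31: φ = +61.20517°, λ = +95.03417°
MET6: φ = +54.20350°, λ = +59.20717°
HYD-01: φ = +53.09500°, λ = +72.66467°
TG-31→MET6: c = 0.350402 rad, d = 2233.04 km
MET6→HYD-01: c = 0.140336 rad, d = 894.33 km
Total = 2233.04 + 894.33 = 3127.37 km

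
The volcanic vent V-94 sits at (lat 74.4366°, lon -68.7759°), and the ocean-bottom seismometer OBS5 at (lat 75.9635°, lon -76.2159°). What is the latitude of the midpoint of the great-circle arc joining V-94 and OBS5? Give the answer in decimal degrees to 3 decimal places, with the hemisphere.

75.230°N

Bx = cos φ₂ cos Δλ = 0.240498,  By = cos φ₂ sin Δλ = -0.031406
φₘ = atan2(sin φ₁ + sin φ₂, √((cos φ₁ + Bx)² + By²)) = 75.22979°
λₘ = λ₁ + atan2(By, cos φ₁ + Bx) = -72.30802°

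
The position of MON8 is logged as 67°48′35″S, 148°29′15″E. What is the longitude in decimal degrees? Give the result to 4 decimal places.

148° + 29′/60 + 15″/3600 = 148 + 0.48333 + 0.00417 = 148.4875°

148.4875°E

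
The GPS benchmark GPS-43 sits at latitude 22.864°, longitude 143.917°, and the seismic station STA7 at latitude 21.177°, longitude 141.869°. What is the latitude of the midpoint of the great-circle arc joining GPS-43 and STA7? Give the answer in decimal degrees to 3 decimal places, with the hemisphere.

22.024°N

Bx = cos φ₂ cos Δλ = 0.931873,  By = cos φ₂ sin Δλ = -0.033323
φₘ = atan2(sin φ₁ + sin φ₂, √((cos φ₁ + Bx)² + By²)) = 22.02368°
λₘ = λ₁ + atan2(By, cos φ₁ + Bx) = 142.88690°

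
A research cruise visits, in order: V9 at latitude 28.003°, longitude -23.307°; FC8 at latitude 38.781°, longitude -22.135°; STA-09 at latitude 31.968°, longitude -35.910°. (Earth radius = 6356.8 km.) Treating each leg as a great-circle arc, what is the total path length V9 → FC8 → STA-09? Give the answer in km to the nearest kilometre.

2656 km

V9→FC8: c = 0.188880 rad, d = 1200.67 km
FC8→STA-09: c = 0.228895 rad, d = 1455.04 km
Total = 1200.67 + 1455.04 = 2655.71 km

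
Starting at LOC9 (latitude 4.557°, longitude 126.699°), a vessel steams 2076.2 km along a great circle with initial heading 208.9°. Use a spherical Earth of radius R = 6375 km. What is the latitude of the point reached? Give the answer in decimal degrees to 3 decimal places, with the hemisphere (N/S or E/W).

δ = d/R = 2076.2/6375 = 0.325678 rad
φ₂ = arcsin(sin φ₁ cos δ + cos φ₁ sin δ cos θ)
   = arcsin(0.07945·0.94743 + 0.99684·0.31995·-0.87546) = -11.76783°
λ₂ = λ₁ + atan2(sin θ sin δ cos φ₁, cos δ − sin φ₁ sin φ₂) = 117.61126°

11.768°S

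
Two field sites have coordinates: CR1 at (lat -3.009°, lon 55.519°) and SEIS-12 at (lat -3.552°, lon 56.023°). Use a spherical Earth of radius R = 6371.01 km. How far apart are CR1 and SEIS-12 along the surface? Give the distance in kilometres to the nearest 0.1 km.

Δφ = -0.5430°,  Δλ = 0.5040°
a = sin²(Δφ/2) + cos φ₁ cos φ₂ sin²(Δλ/2) = 0.000042
c = 2·arcsin(√a) = 0.012921 rad = 0.7403°
d = R·c = 6371.01 × 0.012921 = 82.3 km

82.3 km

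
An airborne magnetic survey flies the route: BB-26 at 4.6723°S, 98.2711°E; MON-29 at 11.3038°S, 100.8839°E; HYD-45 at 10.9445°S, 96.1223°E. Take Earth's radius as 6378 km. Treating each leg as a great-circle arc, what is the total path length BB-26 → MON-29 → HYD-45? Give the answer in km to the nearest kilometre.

BB-26→MON-29: c = 0.124230 rad, d = 792.34 km
MON-29→HYD-45: c = 0.081784 rad, d = 521.62 km
Total = 792.34 + 521.62 = 1313.96 km

1314 km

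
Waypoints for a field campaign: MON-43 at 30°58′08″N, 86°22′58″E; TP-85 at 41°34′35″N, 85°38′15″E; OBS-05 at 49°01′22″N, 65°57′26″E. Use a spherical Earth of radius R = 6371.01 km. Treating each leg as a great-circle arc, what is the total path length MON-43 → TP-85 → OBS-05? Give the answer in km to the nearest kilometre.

2922 km

MON-43: φ = +30.96889°, λ = +86.38278°
TP-85: φ = +41.57639°, λ = +85.63750°
OBS-05: φ = +49.02278°, λ = +65.95722°
MON-43→TP-85: c = 0.185430 rad, d = 1181.38 km
TP-85→OBS-05: c = 0.273203 rad, d = 1740.58 km
Total = 1181.38 + 1740.58 = 2921.96 km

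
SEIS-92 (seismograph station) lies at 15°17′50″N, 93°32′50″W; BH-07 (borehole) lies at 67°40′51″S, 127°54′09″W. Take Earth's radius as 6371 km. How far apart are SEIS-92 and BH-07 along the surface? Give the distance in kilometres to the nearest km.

9636 km

SEIS-92: φ = +15.29722°, λ = -93.54722°
BH-07: φ = -67.68083°, λ = -127.90250°
Δφ = -82.9781°,  Δλ = -34.3553°
a = sin²(Δφ/2) + cos φ₁ cos φ₂ sin²(Δλ/2) = 0.470826
c = 2·arcsin(√a) = 1.512415 rad = 86.6550°
d = R·c = 6371 × 1.512415 = 9635.6 km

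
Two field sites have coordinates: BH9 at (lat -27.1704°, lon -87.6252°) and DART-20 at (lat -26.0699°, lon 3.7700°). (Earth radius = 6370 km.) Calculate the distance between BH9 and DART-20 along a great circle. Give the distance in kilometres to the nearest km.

Δφ = 1.1005°,  Δλ = 91.3952°
a = sin²(Δφ/2) + cos φ₁ cos φ₂ sin²(Δλ/2) = 0.409390
c = 2·arcsin(√a) = 1.388570 rad = 79.5592°
d = R·c = 6370 × 1.388570 = 8845.2 km

8845 km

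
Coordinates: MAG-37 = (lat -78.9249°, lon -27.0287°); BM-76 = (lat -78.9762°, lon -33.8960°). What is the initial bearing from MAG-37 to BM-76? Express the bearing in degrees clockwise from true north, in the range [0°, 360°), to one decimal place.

Δλ = -6.8673°
y = sin Δλ · cos φ₂ = -0.022864
x = cos φ₁ sin φ₂ − sin φ₁ cos φ₂ cos Δλ = -0.002242
θ = atan2(y, x) = -95.5996° → 264.4004° (mod 360°)

264.4°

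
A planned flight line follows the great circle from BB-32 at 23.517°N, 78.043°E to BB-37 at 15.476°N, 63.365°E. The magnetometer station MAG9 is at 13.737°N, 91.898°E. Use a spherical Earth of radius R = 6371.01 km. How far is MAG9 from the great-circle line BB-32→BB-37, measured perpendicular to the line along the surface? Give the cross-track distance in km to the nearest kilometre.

δ₁₃ = central angle BB-32→MAG9 = 0.285390 rad  (haversine)
θ₁₃ = bearing BB-32→MAG9 = 124.285°,  θ₁₂ = bearing BB-32→BB-37 = 242.461°
dₓₜ = R·arcsin(sin δ₁₃ · sin(θ₁₃ − θ₁₂)) = 6371.01·arcsin(0.28153·sin(-118.177°)) = -1597.785 km
|dₓₜ| = 1597.785 km

1598 km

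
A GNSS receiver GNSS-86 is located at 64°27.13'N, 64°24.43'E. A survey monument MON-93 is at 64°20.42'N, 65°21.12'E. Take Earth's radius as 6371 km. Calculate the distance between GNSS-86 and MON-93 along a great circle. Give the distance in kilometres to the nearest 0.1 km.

47.1 km

GNSS-86: φ = +64.45217°, λ = +64.40717°
MON-93: φ = +64.34033°, λ = +65.35200°
Δφ = -0.1118°,  Δλ = 0.9448°
a = sin²(Δφ/2) + cos φ₁ cos φ₂ sin²(Δλ/2) = 0.000014
c = 2·arcsin(√a) = 0.007389 rad = 0.4233°
d = R·c = 6371 × 0.007389 = 47.1 km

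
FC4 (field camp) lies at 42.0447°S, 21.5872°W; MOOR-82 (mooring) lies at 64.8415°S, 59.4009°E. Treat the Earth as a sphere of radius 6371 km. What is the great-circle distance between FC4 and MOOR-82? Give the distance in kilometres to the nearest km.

5452 km

Δφ = -22.7968°,  Δλ = 80.9881°
a = sin²(Δφ/2) + cos φ₁ cos φ₂ sin²(Δλ/2) = 0.172185
c = 2·arcsin(√a) = 0.855779 rad = 49.0325°
d = R·c = 6371 × 0.855779 = 5452.2 km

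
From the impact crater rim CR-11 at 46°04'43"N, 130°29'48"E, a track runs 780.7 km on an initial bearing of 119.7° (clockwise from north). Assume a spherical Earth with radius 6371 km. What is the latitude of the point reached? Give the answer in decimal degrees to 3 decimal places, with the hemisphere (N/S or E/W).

CR-11: φ = +46.07861°, λ = +130.49667°
δ = d/R = 780.7/6371 = 0.122540 rad
φ₂ = arcsin(sin φ₁ cos δ + cos φ₁ sin δ cos θ)
   = arcsin(0.72029·0.99250 + 0.69367·0.12223·-0.49546) = 42.28984°
λ₂ = λ₁ + atan2(sin θ sin δ cos φ₁, cos δ − sin φ₁ sin φ₂) = 138.74877°

42.290°N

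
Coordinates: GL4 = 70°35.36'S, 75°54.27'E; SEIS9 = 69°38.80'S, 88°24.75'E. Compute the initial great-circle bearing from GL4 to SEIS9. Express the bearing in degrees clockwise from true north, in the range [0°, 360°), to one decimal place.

83.4°

GL4: φ = -70.58933°, λ = +75.90450°
SEIS9: φ = -69.64667°, λ = +88.41250°
Δλ = 12.5080°
y = sin Δλ · cos φ₂ = 0.075327
x = cos φ₁ sin φ₂ − sin φ₁ cos φ₂ cos Δλ = 0.008666
θ = atan2(y, x) = 83.4371° → 83.4371° (mod 360°)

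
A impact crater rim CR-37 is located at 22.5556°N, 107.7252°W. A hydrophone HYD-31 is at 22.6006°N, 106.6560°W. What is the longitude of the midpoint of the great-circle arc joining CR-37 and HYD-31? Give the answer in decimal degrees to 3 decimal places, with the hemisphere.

Bx = cos φ₂ cos Δλ = 0.923045,  By = cos φ₂ sin Δλ = 0.017227
φₘ = atan2(sin φ₁ + sin φ₂, √((cos φ₁ + Bx)² + By²)) = 22.57898°
λₘ = λ₁ + atan2(By, cos φ₁ + Bx) = -107.19069°

107.191°W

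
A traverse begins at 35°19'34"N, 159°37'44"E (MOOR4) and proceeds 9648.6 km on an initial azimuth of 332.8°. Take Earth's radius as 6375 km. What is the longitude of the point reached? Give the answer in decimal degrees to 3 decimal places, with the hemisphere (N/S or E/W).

MOOR4: φ = +35.32611°, λ = +159.62889°
δ = d/R = 9648.6/6375 = 1.513506 rad
φ₂ = arcsin(sin φ₁ cos δ + cos φ₁ sin δ cos θ)
   = arcsin(0.57823·0.05726 + 0.81587·0.99836·0.88942) = 49.25046°
λ₂ = λ₁ + atan2(sin θ sin δ cos φ₁, cos δ − sin φ₁ sin φ₂) = 23.98470°

23.985°E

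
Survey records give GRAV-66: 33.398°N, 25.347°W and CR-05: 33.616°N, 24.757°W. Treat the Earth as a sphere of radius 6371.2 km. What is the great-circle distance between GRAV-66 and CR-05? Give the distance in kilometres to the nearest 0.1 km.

59.8 km

Δφ = 0.2180°,  Δλ = 0.5900°
a = sin²(Δφ/2) + cos φ₁ cos φ₂ sin²(Δλ/2) = 0.000022
c = 2·arcsin(√a) = 0.009391 rad = 0.5381°
d = R·c = 6371.2 × 0.009391 = 59.8 km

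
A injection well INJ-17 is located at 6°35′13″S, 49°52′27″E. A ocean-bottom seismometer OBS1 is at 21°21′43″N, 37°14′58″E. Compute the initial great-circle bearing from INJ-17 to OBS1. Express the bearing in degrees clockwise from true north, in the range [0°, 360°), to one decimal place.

336.4°

INJ-17: φ = -6.58694°, λ = +49.87417°
OBS1: φ = +21.36194°, λ = +37.24944°
Δλ = -12.6247°
y = sin Δλ · cos φ₂ = -0.203548
x = cos φ₁ sin φ₂ − sin φ₁ cos φ₂ cos Δλ = 0.466101
θ = atan2(y, x) = -23.5911° → 336.4089° (mod 360°)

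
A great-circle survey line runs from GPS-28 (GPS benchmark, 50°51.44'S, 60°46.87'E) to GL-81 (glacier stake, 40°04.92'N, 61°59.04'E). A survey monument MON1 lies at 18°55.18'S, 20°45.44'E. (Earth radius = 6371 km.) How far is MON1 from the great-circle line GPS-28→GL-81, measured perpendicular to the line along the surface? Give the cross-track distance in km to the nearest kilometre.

GPS-28: φ = -50.85733°, λ = +60.78117°
GL-81: φ = +40.08200°, λ = +61.98400°
MON1: φ = -18.91967°, λ = +20.75733°
δ₁₃ = central angle GPS-28→MON1 = 0.783060 rad  (haversine)
θ₁₃ = bearing GPS-28→MON1 = 300.416°,  θ₁₂ = bearing GPS-28→GL-81 = 0.920°
dₓₜ = R·arcsin(sin δ₁₃ · sin(θ₁₃ − θ₁₂)) = 6371·arcsin(0.70545·sin(299.496°)) = -4212.151 km
|dₓₜ| = 4212.151 km

4212 km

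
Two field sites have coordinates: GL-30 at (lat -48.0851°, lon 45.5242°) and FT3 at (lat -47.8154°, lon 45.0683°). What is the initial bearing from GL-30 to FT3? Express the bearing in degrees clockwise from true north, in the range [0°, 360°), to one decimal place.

311.3°

Δλ = -0.4559°
y = sin Δλ · cos φ₂ = -0.005343
x = cos φ₁ sin φ₂ − sin φ₁ cos φ₂ cos Δλ = 0.004691
θ = atan2(y, x) = -48.7170° → 311.2830° (mod 360°)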